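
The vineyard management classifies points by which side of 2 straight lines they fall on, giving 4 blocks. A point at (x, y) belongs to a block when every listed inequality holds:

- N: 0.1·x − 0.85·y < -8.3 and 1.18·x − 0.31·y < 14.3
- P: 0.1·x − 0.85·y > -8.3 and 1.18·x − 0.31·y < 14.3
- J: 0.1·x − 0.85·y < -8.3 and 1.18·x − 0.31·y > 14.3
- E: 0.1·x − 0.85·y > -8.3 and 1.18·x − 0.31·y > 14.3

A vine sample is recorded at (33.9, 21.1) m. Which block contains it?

J

0.1·33.9 − 0.85·21.1 = -14.545, which is < -8.3
1.18·33.9 − 0.31·21.1 = 33.461, which is > 14.3
This sign pattern matches J.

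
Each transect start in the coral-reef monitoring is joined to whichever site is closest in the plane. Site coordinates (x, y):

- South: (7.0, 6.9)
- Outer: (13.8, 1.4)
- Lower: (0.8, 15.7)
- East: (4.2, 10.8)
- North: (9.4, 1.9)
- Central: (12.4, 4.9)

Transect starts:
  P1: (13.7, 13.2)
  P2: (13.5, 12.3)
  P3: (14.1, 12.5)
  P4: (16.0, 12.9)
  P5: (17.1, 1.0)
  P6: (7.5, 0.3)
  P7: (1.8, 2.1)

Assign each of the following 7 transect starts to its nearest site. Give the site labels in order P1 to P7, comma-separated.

Central, Central, Central, Central, Outer, North, South

P1 → Central (d²=70.58)
P2 → Central (d²=55.97)
P3 → Central (d²=60.65)
P4 → Central (d²=76.96)
P5 → Outer (d²=11.05)
P6 → North (d²=6.17)
P7 → South (d²=50.08)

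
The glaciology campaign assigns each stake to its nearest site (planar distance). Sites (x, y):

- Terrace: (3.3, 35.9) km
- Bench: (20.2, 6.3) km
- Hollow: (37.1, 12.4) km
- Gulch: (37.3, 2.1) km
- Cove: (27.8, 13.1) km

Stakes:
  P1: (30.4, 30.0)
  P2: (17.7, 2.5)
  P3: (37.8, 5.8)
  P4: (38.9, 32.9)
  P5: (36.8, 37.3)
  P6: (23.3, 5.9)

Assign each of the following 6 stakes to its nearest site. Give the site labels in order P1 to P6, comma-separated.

P1 → Cove (d²=292.37)
P2 → Bench (d²=20.69)
P3 → Gulch (d²=13.94)
P4 → Hollow (d²=423.49)
P5 → Hollow (d²=620.10)
P6 → Bench (d²=9.77)

Cove, Bench, Gulch, Hollow, Hollow, Bench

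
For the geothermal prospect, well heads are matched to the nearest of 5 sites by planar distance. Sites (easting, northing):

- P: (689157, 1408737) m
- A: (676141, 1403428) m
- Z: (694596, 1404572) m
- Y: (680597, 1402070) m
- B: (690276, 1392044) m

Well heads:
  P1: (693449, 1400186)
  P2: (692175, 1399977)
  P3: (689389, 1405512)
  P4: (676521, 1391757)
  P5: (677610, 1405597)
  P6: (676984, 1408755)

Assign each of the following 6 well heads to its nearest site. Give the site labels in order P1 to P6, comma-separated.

Z, Z, P, Y, A, A

P1 → Z (d²=20552605.00)
P2 → Z (d²=26975266.00)
P3 → P (d²=10454449.00)
P4 → Y (d²=122971745.00)
P5 → A (d²=6862522.00)
P6 → A (d²=29087578.00)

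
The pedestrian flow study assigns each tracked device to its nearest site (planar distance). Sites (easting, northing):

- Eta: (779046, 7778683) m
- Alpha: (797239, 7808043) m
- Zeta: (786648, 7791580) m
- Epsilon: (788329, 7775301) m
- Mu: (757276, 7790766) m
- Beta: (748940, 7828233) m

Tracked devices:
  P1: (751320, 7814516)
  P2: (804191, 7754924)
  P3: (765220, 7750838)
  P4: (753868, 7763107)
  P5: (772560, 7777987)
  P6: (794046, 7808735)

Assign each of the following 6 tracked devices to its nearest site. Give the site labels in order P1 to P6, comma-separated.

Beta, Epsilon, Eta, Mu, Eta, Alpha

P1 → Beta (d²=193820489.00)
P2 → Epsilon (d²=666825173.00)
P3 → Eta (d²=966502301.00)
P4 → Mu (d²=776634745.00)
P5 → Eta (d²=42552612.00)
P6 → Alpha (d²=10674113.00)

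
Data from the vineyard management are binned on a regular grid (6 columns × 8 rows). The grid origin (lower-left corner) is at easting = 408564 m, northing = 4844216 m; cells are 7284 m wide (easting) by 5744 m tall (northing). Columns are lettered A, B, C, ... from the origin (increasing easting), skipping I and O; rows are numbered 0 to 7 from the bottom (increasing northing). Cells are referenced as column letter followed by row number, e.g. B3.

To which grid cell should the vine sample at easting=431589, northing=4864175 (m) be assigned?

D3

Column index: ⌊(431589 − 408564) / 7284⌋ = ⌊3.161⌋ = 3 → column D
Row offset from origin: ⌊(4864175 − 4844216) / 5744⌋ = ⌊3.475⌋ = 3 → row 3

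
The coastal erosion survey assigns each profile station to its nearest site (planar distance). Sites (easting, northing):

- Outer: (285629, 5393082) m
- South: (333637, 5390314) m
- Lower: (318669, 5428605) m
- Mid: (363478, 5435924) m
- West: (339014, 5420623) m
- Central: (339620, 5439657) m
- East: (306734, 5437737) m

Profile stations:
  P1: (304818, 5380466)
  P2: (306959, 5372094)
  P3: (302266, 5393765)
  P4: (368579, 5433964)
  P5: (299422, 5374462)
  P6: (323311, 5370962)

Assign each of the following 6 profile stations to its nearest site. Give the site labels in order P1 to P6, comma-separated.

Outer, Outer, Outer, Mid, Outer, South

P1 → Outer (d²=527381177.00)
P2 → Outer (d²=895465044.00)
P3 → Outer (d²=277256258.00)
P4 → Mid (d²=29861801.00)
P5 → Outer (d²=536951249.00)
P6 → South (d²=481126180.00)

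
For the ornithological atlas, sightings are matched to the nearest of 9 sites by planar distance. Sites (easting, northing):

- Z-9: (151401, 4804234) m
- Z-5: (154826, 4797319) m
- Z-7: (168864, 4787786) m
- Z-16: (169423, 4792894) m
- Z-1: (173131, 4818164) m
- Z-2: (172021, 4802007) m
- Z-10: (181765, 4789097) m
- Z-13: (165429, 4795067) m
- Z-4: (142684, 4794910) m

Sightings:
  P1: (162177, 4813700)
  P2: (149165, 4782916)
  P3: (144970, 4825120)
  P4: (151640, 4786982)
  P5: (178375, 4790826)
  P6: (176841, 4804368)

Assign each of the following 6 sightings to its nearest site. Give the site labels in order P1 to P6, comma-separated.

Z-1, Z-4, Z-9, Z-5, Z-10, Z-2

P1 → Z-1 (d²=139917412.00)
P2 → Z-4 (d²=185859397.00)
P3 → Z-9 (d²=477582757.00)
P4 → Z-5 (d²=117004165.00)
P5 → Z-10 (d²=14481541.00)
P6 → Z-2 (d²=28806721.00)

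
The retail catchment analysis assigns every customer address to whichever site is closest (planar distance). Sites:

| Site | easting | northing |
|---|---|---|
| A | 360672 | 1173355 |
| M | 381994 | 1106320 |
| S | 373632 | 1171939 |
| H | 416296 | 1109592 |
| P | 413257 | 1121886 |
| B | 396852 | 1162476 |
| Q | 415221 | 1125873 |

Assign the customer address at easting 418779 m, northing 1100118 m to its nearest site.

Squared distances to each site:
A: 8740081618.000; M: 1391601029.000; S: 7196507650.000; H: 95921965.000; P: 504338308.000; B: 4369313493.000; Q: 675979389.000.
Minimum at H.

H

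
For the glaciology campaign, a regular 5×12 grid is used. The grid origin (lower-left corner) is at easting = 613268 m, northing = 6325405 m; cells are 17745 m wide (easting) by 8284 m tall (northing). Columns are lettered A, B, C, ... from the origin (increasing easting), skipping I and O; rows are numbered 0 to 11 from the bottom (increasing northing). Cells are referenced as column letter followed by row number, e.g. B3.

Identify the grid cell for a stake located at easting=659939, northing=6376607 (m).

Column index: ⌊(659939 − 613268) / 17745⌋ = ⌊2.630⌋ = 2 → column C
Row offset from origin: ⌊(6376607 − 6325405) / 8284⌋ = ⌊6.181⌋ = 6 → row 6

C6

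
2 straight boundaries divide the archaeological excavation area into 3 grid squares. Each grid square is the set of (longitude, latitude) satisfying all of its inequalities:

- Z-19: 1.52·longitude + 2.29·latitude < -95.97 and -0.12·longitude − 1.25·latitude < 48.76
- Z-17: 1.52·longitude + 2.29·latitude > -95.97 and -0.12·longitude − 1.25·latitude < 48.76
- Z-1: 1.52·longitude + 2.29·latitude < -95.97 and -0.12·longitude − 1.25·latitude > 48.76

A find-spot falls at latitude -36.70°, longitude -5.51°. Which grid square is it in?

Z-17

1.52·-5.51 + 2.29·-36.70 = -92.418, which is > -95.97
-0.12·-5.51 − 1.25·-36.70 = 46.536, which is < 48.76
This sign pattern matches Z-17.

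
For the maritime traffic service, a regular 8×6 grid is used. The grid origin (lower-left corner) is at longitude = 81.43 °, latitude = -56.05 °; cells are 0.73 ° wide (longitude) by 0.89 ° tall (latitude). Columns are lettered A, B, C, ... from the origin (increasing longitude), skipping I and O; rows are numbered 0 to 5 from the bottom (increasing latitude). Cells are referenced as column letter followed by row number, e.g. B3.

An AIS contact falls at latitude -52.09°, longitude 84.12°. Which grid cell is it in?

Column index: ⌊(84.12 − 81.43) / 0.73⌋ = ⌊3.685⌋ = 3 → column D
Row offset from origin: ⌊(-52.09 − -56.05) / 0.89⌋ = ⌊4.449⌋ = 4 → row 4

D4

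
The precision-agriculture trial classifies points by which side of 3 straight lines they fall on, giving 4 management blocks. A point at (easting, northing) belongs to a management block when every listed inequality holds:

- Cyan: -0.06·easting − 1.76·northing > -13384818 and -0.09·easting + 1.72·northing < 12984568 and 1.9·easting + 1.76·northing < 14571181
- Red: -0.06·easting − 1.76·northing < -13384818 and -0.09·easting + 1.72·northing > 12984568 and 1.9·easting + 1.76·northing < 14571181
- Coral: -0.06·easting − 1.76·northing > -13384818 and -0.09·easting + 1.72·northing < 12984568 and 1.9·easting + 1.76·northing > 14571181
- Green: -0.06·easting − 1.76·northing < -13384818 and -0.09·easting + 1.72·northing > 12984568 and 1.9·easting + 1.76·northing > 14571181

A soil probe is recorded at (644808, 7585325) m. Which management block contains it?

-0.06·644808 − 1.76·7585325 = -13388860.480, which is < -13384818
-0.09·644808 + 1.72·7585325 = 12988726.280, which is > 12984568
1.9·644808 + 1.76·7585325 = 14575307.200, which is > 14571181
This sign pattern matches Green.

Green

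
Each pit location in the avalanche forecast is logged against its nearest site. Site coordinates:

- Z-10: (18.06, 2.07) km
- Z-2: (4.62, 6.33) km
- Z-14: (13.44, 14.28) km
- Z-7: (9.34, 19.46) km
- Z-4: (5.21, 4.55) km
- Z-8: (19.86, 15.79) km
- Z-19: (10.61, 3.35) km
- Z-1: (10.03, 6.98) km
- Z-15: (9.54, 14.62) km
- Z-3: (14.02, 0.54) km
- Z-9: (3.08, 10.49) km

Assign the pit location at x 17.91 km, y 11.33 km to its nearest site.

Squared distances to each site:
Z-10: 85.770; Z-2: 201.624; Z-14: 28.683; Z-7: 139.542; Z-4: 207.258; Z-8: 23.694; Z-19: 116.970; Z-1: 81.017; Z-15: 80.881; Z-3: 131.556; Z-9: 220.635.
Minimum at Z-8.

Z-8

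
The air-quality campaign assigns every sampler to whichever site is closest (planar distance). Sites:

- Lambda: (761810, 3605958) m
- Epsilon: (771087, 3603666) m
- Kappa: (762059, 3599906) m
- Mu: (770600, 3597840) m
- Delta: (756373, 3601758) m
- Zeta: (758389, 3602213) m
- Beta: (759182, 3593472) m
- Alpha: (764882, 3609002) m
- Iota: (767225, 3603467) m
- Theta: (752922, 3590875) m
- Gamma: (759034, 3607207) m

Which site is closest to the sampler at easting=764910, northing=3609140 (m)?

Alpha

Squared distances to each site:
Lambda: 19735124.000; Epsilon: 68120005.000; Kappa: 93394957.000; Mu: 160066100.000; Delta: 127374293.000; Zeta: 90506770.000; Beta: 278296208.000; Alpha: 19828.000; Iota: 37542154.000; Theta: 477322369.000; Gamma: 38263865.000.
Minimum at Alpha.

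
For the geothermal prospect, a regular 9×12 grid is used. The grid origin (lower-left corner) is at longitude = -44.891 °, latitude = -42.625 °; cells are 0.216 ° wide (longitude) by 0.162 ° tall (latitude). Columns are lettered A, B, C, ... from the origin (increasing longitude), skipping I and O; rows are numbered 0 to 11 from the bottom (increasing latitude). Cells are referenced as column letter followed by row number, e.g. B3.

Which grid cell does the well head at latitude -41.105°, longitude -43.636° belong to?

F9

Column index: ⌊(-43.636 − -44.891) / 0.216⌋ = ⌊5.810⌋ = 5 → column F
Row offset from origin: ⌊(-41.105 − -42.625) / 0.162⌋ = ⌊9.383⌋ = 9 → row 9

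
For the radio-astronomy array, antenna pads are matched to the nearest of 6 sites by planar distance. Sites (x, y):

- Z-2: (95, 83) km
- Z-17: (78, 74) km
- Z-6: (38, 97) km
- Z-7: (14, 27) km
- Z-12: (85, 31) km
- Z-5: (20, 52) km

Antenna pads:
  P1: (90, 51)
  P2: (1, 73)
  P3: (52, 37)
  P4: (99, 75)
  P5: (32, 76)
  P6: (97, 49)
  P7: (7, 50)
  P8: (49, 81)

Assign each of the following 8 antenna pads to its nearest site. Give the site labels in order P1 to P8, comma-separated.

Z-12, Z-5, Z-12, Z-2, Z-6, Z-12, Z-5, Z-6

P1 → Z-12 (d²=425.00)
P2 → Z-5 (d²=802.00)
P3 → Z-12 (d²=1125.00)
P4 → Z-2 (d²=80.00)
P5 → Z-6 (d²=477.00)
P6 → Z-12 (d²=468.00)
P7 → Z-5 (d²=173.00)
P8 → Z-6 (d²=377.00)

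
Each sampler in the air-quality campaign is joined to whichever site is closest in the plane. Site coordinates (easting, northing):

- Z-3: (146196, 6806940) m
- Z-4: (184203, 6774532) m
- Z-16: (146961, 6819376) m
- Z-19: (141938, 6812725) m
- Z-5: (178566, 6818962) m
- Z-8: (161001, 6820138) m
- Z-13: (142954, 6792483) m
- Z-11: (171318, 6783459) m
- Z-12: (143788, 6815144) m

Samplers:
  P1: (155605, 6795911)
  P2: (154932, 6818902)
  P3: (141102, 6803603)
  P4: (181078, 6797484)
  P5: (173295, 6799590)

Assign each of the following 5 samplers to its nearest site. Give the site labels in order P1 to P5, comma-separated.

Z-13, Z-8, Z-3, Z-11, Z-11

P1 → Z-13 (d²=171798985.00)
P2 → Z-8 (d²=38360457.00)
P3 → Z-3 (d²=37084405.00)
P4 → Z-11 (d²=291958225.00)
P5 → Z-11 (d²=264117690.00)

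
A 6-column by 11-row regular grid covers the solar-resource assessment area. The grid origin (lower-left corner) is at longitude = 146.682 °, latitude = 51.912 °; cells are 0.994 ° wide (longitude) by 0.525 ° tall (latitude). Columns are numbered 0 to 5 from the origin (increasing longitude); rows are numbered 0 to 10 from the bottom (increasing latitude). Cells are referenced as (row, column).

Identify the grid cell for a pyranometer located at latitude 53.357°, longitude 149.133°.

Column index: ⌊(149.133 − 146.682) / 0.994⌋ = ⌊2.466⌋ = 2
Row offset from origin: ⌊(53.357 − 51.912) / 0.525⌋ = ⌊2.752⌋ = 2 → row 2

(2, 2)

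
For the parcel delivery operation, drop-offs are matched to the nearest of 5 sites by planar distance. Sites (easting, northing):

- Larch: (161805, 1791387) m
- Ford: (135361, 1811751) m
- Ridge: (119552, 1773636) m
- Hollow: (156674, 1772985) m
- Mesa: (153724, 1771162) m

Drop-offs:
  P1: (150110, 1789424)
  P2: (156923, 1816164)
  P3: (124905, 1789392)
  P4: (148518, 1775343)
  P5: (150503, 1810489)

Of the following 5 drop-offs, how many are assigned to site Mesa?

1

P1 → Larch
P2 → Ford
P3 → Ridge
P4 → Mesa
P5 → Ford
1 of the 5 goes to Mesa.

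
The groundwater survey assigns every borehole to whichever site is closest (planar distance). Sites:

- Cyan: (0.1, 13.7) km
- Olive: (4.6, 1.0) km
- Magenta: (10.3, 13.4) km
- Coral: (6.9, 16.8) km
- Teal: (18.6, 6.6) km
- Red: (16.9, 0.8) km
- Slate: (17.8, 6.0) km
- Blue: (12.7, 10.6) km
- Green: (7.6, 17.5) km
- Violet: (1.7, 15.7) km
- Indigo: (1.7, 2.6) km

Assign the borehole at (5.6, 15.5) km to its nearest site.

Squared distances to each site:
Cyan: 33.490; Olive: 211.250; Magenta: 26.500; Coral: 3.380; Teal: 248.210; Red: 343.780; Slate: 239.090; Blue: 74.420; Green: 8.000; Violet: 15.250; Indigo: 181.620.
Minimum at Coral.

Coral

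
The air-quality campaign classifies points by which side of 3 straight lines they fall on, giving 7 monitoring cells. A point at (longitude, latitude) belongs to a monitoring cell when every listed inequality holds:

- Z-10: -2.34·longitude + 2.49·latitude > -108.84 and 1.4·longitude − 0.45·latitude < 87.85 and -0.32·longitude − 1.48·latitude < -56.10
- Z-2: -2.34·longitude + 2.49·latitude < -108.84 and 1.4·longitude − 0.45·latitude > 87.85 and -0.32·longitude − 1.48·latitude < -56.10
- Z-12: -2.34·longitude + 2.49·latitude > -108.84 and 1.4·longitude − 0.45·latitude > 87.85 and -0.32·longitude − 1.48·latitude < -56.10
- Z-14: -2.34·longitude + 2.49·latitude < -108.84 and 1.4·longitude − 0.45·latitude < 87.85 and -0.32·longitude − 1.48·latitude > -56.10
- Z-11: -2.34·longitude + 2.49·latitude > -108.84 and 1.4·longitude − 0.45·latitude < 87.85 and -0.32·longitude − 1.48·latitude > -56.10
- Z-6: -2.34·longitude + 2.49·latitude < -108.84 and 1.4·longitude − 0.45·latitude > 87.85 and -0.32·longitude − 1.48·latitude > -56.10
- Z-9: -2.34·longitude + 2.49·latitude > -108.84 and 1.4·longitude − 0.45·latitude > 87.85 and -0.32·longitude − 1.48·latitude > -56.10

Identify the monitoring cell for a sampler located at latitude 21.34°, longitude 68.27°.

Z-11

-2.34·68.27 + 2.49·21.34 = -106.615, which is > -108.84
1.4·68.27 − 0.45·21.34 = 85.975, which is < 87.85
-0.32·68.27 − 1.48·21.34 = -53.430, which is > -56.10
This sign pattern matches Z-11.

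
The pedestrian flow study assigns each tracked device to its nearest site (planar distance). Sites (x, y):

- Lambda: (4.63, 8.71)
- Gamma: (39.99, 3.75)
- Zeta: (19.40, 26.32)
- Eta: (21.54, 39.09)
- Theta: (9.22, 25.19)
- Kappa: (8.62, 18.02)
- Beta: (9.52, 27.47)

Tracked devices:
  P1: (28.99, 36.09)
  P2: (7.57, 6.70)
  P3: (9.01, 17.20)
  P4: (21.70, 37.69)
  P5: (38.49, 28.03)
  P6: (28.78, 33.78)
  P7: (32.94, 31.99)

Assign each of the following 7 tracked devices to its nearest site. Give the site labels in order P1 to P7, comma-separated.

Eta, Lambda, Kappa, Eta, Zeta, Eta, Eta

P1 → Eta (d²=64.50)
P2 → Lambda (d²=12.68)
P3 → Kappa (d²=0.82)
P4 → Eta (d²=1.99)
P5 → Zeta (d²=367.35)
P6 → Eta (d²=80.61)
P7 → Eta (d²=180.37)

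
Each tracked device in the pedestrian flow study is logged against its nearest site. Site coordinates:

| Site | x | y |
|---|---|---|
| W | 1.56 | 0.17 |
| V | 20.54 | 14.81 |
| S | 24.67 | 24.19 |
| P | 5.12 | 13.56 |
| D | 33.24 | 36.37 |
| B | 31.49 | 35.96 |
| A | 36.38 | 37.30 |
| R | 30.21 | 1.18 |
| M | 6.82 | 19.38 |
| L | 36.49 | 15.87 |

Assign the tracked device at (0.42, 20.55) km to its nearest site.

Squared distances to each site:
W: 416.644; V: 437.762; S: 601.312; P: 70.950; D: 1327.425; B: 1202.813; A: 1573.684; R: 1262.641; M: 42.329; L: 1322.947.
Minimum at M.

M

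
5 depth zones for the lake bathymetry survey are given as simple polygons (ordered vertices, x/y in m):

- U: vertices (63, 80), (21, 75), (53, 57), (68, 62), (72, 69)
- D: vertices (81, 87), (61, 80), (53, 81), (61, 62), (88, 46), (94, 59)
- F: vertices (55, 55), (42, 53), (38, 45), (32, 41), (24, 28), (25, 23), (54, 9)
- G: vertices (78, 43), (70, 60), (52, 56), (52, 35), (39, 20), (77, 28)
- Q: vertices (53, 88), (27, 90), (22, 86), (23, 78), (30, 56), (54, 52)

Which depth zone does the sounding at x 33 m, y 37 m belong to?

F

Cast a ray rightward from (33, 37). For each polygon, the edges (by vertex number in listed order) whose endpoints lie on opposite sides of y = 37, where each meets that height, and whether that is right or left of the point:
U: no edge straddles that height → 0 crossings.
D: no edge straddles that height → 0 crossings.
F: 4–5 at x≈29.5 (left), 7–1 at x≈54.6 (right) → 1 crossing.
G: 3–4 at x≈52.0 (right), 6–1 at x≈77.6 (right) → 2 crossings.
Q: no edge straddles that height → 0 crossings.
Only F has an odd count, so the point is inside F.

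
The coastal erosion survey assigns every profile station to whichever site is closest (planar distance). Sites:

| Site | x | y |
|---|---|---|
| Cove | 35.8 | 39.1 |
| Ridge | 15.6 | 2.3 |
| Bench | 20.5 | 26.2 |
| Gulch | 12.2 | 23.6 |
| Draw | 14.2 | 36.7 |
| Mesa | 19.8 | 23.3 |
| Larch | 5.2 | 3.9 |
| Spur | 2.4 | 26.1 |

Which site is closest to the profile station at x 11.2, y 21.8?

Gulch

Squared distances to each site:
Cove: 904.450; Ridge: 399.610; Bench: 105.850; Gulch: 4.240; Draw: 231.010; Mesa: 76.210; Larch: 356.410; Spur: 95.930.
Minimum at Gulch.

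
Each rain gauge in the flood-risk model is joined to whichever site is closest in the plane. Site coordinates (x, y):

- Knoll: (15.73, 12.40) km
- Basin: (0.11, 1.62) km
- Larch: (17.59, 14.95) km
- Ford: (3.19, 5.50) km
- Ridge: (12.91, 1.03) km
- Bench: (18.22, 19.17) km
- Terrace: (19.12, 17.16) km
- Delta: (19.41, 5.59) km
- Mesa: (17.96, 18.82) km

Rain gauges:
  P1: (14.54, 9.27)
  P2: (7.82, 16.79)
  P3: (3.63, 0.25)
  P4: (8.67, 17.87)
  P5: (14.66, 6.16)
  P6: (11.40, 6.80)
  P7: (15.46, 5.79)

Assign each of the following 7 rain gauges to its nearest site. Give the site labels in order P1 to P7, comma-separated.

Knoll, Knoll, Basin, Knoll, Delta, Ridge, Delta

P1 → Knoll (d²=11.21)
P2 → Knoll (d²=81.84)
P3 → Basin (d²=14.27)
P4 → Knoll (d²=79.76)
P5 → Delta (d²=22.89)
P6 → Ridge (d²=35.57)
P7 → Delta (d²=15.64)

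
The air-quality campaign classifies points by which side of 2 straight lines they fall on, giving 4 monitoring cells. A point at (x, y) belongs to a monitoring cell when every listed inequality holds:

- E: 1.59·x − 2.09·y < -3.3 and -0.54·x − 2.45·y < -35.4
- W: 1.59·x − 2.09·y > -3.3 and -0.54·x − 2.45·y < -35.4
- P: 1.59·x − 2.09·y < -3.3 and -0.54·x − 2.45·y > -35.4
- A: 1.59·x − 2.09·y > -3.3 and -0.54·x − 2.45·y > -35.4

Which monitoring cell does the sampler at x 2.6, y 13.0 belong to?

P

1.59·2.6 − 2.09·13.0 = -23.036, which is < -3.3
-0.54·2.6 − 2.45·13.0 = -33.254, which is > -35.4
This sign pattern matches P.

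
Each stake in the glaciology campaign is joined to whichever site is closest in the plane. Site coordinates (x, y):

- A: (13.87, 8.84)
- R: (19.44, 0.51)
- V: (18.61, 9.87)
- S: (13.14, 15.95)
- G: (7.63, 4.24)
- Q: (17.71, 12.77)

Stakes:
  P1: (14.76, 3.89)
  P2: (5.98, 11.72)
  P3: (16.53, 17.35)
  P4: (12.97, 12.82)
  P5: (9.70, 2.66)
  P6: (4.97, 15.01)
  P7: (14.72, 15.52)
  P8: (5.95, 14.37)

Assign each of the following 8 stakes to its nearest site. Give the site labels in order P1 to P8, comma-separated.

P1 → A (d²=25.29)
P2 → G (d²=58.67)
P3 → S (d²=13.45)
P4 → S (d²=9.83)
P5 → G (d²=6.78)
P6 → S (d²=67.63)
P7 → S (d²=2.68)
P8 → S (d²=54.19)

A, G, S, S, G, S, S, S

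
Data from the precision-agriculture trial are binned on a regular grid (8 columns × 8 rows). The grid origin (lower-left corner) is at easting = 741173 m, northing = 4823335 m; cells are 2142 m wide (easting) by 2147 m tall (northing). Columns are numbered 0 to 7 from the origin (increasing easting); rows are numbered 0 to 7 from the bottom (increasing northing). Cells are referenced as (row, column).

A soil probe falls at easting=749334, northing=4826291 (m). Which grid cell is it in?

(1, 3)

Column index: ⌊(749334 − 741173) / 2142⌋ = ⌊3.810⌋ = 3
Row offset from origin: ⌊(4826291 − 4823335) / 2147⌋ = ⌊1.377⌋ = 1 → row 1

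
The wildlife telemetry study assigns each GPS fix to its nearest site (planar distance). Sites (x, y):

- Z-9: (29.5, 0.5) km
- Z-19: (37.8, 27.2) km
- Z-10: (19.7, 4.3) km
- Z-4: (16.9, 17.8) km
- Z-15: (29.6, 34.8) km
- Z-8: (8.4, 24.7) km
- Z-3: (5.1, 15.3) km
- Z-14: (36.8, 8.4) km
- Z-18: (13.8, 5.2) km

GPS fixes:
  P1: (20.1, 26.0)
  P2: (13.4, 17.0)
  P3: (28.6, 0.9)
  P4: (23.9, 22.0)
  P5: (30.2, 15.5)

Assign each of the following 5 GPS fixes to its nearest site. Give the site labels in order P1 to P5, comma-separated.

P1 → Z-4 (d²=77.48)
P2 → Z-4 (d²=12.89)
P3 → Z-9 (d²=0.97)
P4 → Z-4 (d²=66.64)
P5 → Z-14 (d²=93.97)

Z-4, Z-4, Z-9, Z-4, Z-14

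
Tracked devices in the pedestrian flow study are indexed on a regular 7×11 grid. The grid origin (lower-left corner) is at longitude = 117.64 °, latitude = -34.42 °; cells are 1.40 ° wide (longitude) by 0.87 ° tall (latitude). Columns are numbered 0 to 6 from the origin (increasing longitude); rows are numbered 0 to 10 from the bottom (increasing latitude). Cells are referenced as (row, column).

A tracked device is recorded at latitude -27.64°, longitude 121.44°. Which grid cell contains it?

(7, 2)

Column index: ⌊(121.44 − 117.64) / 1.40⌋ = ⌊2.714⌋ = 2
Row offset from origin: ⌊(-27.64 − -34.42) / 0.87⌋ = ⌊7.793⌋ = 7 → row 7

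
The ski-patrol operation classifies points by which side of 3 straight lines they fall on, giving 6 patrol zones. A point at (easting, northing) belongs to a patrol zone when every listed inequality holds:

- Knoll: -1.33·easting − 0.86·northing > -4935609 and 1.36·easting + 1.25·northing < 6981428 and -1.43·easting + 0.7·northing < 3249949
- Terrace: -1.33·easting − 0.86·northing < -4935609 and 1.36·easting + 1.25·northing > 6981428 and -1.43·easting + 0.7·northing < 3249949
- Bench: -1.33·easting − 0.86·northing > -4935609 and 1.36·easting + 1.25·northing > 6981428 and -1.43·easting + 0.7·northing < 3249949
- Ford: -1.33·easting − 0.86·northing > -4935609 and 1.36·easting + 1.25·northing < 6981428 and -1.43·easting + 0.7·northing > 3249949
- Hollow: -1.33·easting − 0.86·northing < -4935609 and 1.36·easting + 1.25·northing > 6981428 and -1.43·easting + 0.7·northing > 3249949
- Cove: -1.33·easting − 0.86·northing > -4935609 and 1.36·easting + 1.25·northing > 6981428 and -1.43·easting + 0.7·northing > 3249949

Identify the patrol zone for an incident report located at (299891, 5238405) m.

-1.33·299891 − 0.86·5238405 = -4903883.330, which is > -4935609
1.36·299891 + 1.25·5238405 = 6955858.010, which is < 6981428
-1.43·299891 + 0.7·5238405 = 3238039.370, which is < 3249949
This sign pattern matches Knoll.

Knoll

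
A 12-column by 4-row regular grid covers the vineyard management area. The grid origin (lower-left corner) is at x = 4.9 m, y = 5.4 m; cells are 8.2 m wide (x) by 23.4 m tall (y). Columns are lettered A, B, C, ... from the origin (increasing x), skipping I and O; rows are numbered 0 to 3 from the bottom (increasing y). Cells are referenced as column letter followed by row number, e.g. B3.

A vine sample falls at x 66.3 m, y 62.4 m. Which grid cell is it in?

H2

Column index: ⌊(66.3 − 4.9) / 8.2⌋ = ⌊7.488⌋ = 7 → column H
Row offset from origin: ⌊(62.4 − 5.4) / 23.4⌋ = ⌊2.436⌋ = 2 → row 2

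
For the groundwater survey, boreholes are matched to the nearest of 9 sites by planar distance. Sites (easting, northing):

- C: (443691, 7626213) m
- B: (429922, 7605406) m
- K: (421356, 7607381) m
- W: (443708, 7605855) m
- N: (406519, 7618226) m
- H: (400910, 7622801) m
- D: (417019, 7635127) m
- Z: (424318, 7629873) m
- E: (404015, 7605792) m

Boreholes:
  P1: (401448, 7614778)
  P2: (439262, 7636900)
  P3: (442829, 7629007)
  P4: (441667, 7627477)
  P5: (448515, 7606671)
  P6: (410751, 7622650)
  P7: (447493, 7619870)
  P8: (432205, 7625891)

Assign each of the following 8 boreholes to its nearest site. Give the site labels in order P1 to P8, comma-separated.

P1 → N (d²=37603745.00)
P2 → C (d²=133828010.00)
P3 → C (d²=8549480.00)
P4 → C (d²=5694272.00)
P5 → W (d²=23773105.00)
P6 → N (d²=37481600.00)
P7 → C (d²=54688853.00)
P8 → Z (d²=78061093.00)

N, C, C, C, W, N, C, Z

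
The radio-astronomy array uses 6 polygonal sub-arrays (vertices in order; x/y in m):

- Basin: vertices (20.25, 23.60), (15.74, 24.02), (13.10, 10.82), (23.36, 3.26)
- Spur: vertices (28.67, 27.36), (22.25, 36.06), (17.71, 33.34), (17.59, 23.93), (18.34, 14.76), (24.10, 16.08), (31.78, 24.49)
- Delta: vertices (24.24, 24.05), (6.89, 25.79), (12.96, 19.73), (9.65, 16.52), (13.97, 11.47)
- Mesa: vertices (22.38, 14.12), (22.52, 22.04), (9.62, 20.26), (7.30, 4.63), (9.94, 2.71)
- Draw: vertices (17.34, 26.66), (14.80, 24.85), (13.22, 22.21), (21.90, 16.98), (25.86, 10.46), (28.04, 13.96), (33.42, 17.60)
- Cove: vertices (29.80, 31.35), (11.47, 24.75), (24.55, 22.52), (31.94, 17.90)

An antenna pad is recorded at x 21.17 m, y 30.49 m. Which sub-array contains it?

Spur

Cast a ray rightward from (21.17, 30.49). For each polygon, the edges (by vertex number in listed order) whose endpoints lie on opposite sides of y = 30.49, where each meets that height, and whether that is right or left of the point:
Basin: no edge straddles that height → 0 crossings.
Spur: 1–2 at x≈26.360 (right), 3–4 at x≈17.674 (left) → 1 crossing.
Delta: no edge straddles that height → 0 crossings.
Mesa: no edge straddles that height → 0 crossings.
Draw: no edge straddles that height → 0 crossings.
Cove: 1–2 at x≈27.412 (right), 4–1 at x≈29.937 (right) → 2 crossings.
Only Spur has an odd count, so the point is inside Spur.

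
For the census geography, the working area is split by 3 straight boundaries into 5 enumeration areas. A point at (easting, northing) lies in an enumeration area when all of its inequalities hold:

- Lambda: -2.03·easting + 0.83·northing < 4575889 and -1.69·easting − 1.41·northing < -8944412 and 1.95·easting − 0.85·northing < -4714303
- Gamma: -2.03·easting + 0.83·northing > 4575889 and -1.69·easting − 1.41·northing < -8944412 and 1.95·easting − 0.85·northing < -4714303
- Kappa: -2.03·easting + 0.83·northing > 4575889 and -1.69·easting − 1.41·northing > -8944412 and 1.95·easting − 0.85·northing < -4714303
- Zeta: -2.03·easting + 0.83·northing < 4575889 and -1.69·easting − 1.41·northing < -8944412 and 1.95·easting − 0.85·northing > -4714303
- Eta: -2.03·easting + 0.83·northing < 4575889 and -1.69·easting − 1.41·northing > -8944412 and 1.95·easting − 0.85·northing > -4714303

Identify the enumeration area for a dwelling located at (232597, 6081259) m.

-2.03·232597 + 0.83·6081259 = 4575273.060, which is < 4575889
-1.69·232597 − 1.41·6081259 = -8967664.120, which is < -8944412
1.95·232597 − 0.85·6081259 = -4715506.000, which is < -4714303
This sign pattern matches Lambda.

Lambda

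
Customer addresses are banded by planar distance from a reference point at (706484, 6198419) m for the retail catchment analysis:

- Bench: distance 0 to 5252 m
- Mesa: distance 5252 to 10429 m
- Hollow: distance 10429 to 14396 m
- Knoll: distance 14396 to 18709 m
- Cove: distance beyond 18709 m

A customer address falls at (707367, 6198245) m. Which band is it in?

Distance = √((707367−706484)² + (6198245−6198419)²) = √(779689.000 + 30276.000) = 899.981 m.
0 ≤ 899.981 < 5252 → Bench.

Bench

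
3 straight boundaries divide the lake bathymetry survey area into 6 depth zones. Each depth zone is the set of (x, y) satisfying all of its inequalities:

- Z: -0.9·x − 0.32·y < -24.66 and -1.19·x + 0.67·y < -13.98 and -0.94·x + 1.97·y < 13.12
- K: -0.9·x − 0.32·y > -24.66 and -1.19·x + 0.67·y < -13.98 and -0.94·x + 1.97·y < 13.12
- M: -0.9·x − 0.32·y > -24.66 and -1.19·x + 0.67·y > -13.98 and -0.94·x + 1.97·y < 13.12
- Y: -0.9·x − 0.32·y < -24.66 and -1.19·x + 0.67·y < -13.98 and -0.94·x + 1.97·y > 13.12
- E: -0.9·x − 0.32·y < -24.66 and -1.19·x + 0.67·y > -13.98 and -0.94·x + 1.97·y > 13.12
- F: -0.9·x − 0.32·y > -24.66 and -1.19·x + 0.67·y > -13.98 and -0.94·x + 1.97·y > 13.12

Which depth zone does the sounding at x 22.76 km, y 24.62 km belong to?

-0.9·22.76 − 0.32·24.62 = -28.362, which is < -24.66
-1.19·22.76 + 0.67·24.62 = -10.589, which is > -13.98
-0.94·22.76 + 1.97·24.62 = 27.107, which is > 13.12
This sign pattern matches E.

E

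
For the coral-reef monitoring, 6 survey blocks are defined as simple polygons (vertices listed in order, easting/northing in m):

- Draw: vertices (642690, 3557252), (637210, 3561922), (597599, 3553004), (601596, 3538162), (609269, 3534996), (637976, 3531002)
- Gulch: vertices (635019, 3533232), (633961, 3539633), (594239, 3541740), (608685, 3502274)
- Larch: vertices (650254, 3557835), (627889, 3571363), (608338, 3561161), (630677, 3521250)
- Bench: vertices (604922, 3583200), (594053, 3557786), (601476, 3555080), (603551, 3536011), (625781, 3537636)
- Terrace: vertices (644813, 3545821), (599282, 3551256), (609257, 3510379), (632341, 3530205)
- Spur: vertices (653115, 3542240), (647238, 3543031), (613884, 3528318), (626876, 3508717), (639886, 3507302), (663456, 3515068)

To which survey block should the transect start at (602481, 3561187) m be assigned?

Bench

Cast a ray rightward from (602481, 3561187). For each polygon, the edges (by vertex number in listed order) whose endpoints lie on opposite sides of northing = 3561187, where each meets that height, and whether that is right or left of the point:
Draw: 1–2 at easting≈638072.5 (right), 2–3 at easting≈633945.4 (right) → 2 crossings.
Gulch: no edge straddles that height → 0 crossings.
Larch: 1–2 at easting≈644712.3 (right), 2–3 at easting≈608387.8 (right) → 2 crossings.
Bench: 1–2 at easting≈595507.5 (left), 5–1 at easting≈614999.5 (right) → 1 crossing.
Terrace: no edge straddles that height → 0 crossings.
Spur: no edge straddles that height → 0 crossings.
Only Bench has an odd count, so the point is inside Bench.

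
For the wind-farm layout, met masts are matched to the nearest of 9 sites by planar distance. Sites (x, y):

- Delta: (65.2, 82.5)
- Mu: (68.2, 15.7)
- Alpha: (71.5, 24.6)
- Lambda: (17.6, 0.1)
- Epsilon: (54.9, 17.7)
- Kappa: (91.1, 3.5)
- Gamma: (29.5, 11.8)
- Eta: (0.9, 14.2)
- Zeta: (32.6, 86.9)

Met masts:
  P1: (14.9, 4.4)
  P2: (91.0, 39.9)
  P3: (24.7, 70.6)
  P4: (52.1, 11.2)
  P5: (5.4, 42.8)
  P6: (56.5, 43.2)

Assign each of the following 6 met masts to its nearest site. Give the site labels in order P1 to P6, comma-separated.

P1 → Lambda (d²=25.78)
P2 → Alpha (d²=614.34)
P3 → Zeta (d²=328.10)
P4 → Epsilon (d²=50.09)
P5 → Eta (d²=838.21)
P6 → Alpha (d²=570.96)

Lambda, Alpha, Zeta, Epsilon, Eta, Alpha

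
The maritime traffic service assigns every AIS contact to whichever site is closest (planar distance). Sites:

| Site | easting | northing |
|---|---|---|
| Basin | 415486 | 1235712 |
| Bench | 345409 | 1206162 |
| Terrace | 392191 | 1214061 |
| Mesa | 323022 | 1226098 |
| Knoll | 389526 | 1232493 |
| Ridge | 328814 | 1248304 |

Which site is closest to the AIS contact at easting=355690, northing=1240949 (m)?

Squared distances to each site:
Basin: 3602987785.000; Bench: 1315834330.000; Terrace: 2055287545.000; Mesa: 1287750425.000; Knoll: 1216378832.000; Ridge: 776415401.000.
Minimum at Ridge.

Ridge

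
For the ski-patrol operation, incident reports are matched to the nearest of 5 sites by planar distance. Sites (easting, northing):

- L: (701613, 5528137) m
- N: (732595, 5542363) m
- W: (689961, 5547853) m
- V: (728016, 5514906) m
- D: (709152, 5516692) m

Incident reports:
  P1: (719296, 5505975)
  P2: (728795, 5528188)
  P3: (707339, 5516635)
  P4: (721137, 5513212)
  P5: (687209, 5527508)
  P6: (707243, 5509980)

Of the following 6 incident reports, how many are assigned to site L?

1

P1 → V
P2 → V
P3 → D
P4 → V
P5 → L
P6 → D
1 of the 6 goes to L.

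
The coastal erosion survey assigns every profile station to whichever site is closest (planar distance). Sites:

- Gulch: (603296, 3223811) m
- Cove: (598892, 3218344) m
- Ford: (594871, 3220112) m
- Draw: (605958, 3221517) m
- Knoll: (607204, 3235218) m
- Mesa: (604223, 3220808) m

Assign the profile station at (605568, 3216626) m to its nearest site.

Squared distances to each site:
Gulch: 56786209.000; Cove: 47520500.000; Ford: 126578005.000; Draw: 24073981.000; Knoll: 348338960.000; Mesa: 19298149.000.
Minimum at Mesa.

Mesa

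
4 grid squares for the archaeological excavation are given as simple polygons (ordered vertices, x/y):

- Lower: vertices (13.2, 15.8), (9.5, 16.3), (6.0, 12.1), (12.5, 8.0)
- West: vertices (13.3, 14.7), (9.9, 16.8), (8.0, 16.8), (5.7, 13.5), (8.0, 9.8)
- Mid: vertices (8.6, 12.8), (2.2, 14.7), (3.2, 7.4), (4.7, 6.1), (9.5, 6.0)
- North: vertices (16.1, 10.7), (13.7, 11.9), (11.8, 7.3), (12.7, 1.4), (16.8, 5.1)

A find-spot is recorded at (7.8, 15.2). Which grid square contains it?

Cast a ray rightward from (7.8, 15.2). For each polygon, the edges (by vertex number in listed order) whose endpoints lie on opposite sides of y = 15.2, where each meets that height, and whether that is right or left of the point:
Lower: 2–3 at x≈8.58 (right), 4–1 at x≈13.15 (right) → 2 crossings.
West: 1–2 at x≈12.49 (right), 3–4 at x≈6.88 (left) → 1 crossing.
Mid: no edge straddles that height → 0 crossings.
North: no edge straddles that height → 0 crossings.
Only West has an odd count, so the point is inside West.

West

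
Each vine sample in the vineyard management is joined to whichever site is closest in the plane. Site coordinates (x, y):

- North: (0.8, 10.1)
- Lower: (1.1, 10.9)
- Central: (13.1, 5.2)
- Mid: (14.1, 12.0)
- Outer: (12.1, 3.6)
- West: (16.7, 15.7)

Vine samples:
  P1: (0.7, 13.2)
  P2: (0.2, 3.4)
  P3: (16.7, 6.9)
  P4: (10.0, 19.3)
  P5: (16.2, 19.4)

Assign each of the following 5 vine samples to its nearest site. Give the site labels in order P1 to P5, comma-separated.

Lower, North, Central, West, West

P1 → Lower (d²=5.45)
P2 → North (d²=45.25)
P3 → Central (d²=15.85)
P4 → West (d²=57.85)
P5 → West (d²=13.94)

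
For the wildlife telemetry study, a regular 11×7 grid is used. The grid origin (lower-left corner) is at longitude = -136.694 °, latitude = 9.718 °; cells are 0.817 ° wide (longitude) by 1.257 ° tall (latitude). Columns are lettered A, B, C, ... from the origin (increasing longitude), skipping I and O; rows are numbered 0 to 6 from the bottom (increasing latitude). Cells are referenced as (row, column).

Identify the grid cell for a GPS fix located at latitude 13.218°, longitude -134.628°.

(2, C)

Column index: ⌊(-134.628 − -136.694) / 0.817⌋ = ⌊2.529⌋ = 2 → column C
Row offset from origin: ⌊(13.218 − 9.718) / 1.257⌋ = ⌊2.784⌋ = 2 → row 2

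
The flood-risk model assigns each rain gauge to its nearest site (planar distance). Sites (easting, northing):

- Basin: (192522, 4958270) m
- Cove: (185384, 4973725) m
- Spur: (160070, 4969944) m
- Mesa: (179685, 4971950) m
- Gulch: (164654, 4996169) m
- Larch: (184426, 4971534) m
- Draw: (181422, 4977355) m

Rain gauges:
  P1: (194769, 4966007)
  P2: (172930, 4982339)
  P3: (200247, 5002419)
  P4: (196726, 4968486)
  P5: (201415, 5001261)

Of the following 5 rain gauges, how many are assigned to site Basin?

P1 → Basin
P2 → Draw
P3 → Draw
P4 → Basin
P5 → Draw
2 of the 5 go to Basin.

2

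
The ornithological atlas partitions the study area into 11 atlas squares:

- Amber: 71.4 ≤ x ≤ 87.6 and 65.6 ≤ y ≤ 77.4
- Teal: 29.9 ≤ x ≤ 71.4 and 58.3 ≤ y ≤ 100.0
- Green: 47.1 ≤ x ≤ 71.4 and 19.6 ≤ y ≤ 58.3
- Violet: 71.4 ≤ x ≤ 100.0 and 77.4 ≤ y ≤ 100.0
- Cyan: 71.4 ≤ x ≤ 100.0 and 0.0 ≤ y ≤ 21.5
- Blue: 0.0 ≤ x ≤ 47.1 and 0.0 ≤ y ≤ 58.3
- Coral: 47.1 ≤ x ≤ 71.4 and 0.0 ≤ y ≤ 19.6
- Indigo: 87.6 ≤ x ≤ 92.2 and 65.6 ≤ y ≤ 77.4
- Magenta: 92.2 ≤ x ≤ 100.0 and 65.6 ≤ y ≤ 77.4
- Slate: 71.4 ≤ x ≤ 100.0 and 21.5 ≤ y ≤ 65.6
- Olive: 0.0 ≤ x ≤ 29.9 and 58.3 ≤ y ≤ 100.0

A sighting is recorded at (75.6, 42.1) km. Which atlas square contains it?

Slate

The point has x = 75.6 and y = 42.1.
Only Slate satisfies 71.4 ≤ x ≤ 100.0 and 21.5 ≤ y ≤ 65.6.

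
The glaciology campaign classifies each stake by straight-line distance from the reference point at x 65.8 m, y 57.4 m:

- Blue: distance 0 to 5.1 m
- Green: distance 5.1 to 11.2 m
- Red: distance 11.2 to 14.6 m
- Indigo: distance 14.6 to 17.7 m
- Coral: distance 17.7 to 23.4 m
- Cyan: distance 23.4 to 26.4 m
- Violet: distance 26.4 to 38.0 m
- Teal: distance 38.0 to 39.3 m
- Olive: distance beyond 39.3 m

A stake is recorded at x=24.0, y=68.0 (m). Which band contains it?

Olive

Distance = √((24.0−65.8)² + (68.0−57.4)²) = √(1747.240 + 112.360) = 43.123 m.
39.3 ≤ 43.123 < ∞ → Olive.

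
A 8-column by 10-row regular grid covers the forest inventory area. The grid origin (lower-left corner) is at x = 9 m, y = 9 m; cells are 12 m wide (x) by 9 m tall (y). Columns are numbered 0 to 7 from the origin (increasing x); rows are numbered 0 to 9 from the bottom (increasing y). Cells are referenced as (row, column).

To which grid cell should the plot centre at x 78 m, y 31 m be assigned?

Column index: ⌊(78 − 9) / 12⌋ = ⌊5.750⌋ = 5
Row offset from origin: ⌊(31 − 9) / 9⌋ = ⌊2.444⌋ = 2 → row 2

(2, 5)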